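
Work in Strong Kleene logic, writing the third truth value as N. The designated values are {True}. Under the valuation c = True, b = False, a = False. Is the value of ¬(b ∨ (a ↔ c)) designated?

Yes

a ↔ c = False ↔ True = False
b ∨ (a ↔ c) = False ∨ False = False
¬(b ∨ (a ↔ c)) = ¬False = True
True ∈ {True}.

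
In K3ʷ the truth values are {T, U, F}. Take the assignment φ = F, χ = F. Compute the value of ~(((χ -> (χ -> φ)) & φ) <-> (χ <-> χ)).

T

χ -> φ = F -> F = T
χ -> (χ -> φ) = F -> T = T
(χ -> (χ -> φ)) & φ = T & F = F
χ <-> χ = F <-> F = T
((χ -> (χ -> φ)) & φ) <-> (χ <-> χ) = F <-> T = F
~(((χ -> (χ -> φ)) & φ) <-> (χ <-> χ)) = ~F = T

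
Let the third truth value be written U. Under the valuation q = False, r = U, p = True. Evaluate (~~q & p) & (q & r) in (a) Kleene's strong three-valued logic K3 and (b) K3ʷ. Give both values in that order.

In Kleene's strong three-valued logic K3: ~q = ~False = True
~~q = ~True = False
~~q & p = False & True = False
q & r = False & U = False
(~~q & p) & (q & r) = False & False = False
In K3ʷ: ~q = ~False = True
~~q = ~True = False
~~q & p = False & True = False
q & r = False & U = U
(~~q & p) & (q & r) = False & U = U
They differ because Kleene's strong three-valued logic K3 and K3ʷ treat U differently under the binary connectives.

False; U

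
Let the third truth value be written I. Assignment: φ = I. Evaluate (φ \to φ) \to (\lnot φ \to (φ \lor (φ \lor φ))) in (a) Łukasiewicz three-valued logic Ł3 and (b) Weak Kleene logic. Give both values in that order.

true; I

In Łukasiewicz three-valued logic Ł3: φ \to φ = I \to I = true  [min(1, 1−½+½)]
\lnot φ = \lnot I = I
φ \lor φ = I \lor I = I
φ \lor (φ \lor φ) = I \lor I = I
\lnot φ \to (φ \lor (φ \lor φ)) = I \to I = true
(φ \to φ) \to (\lnot φ \to (φ \lor (φ \lor φ))) = true \to true = true
In Weak Kleene logic: φ \to φ = I \to I = I  [any arg is the third value ⇒ result is the third value]
\lnot φ = \lnot I = I
φ \lor φ = I \lor I = I
φ \lor (φ \lor φ) = I \lor I = I
\lnot φ \to (φ \lor (φ \lor φ)) = I \to I = I
(φ \to φ) \to (\lnot φ \to (φ \lor (φ \lor φ))) = I \to I = I
They differ because Łukasiewicz three-valued logic Ł3 and Weak Kleene logic treat I differently under the binary connectives.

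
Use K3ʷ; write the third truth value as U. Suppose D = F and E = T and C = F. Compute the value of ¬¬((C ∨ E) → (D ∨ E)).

C ∨ E = F ∨ T = T
D ∨ E = F ∨ T = T
(C ∨ E) → (D ∨ E) = T → T = T
¬((C ∨ E) → (D ∨ E)) = ¬T = F
¬¬((C ∨ E) → (D ∨ E)) = ¬F = T

T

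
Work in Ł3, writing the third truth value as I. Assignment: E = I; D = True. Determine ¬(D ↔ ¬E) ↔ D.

¬E = ¬I = I
D ↔ ¬E = True ↔ I = I
¬(D ↔ ¬E) = ¬I = I
¬(D ↔ ¬E) ↔ D = I ↔ True = I

I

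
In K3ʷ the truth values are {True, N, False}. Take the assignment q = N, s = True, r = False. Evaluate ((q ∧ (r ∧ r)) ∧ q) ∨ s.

N

r ∧ r = False ∧ False = False
q ∧ (r ∧ r) = N ∧ False = N
(q ∧ (r ∧ r)) ∧ q = N ∧ N = N
((q ∧ (r ∧ r)) ∧ q) ∨ s = N ∨ True = N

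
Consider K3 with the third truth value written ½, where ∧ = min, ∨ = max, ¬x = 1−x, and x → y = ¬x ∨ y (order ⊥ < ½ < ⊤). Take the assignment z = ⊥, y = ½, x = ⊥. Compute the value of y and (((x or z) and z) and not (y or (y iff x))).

⊥

x or z = ⊥ or ⊥ = ⊥
(x or z) and z = ⊥ and ⊥ = ⊥
y iff x = ½ iff ⊥ = ½
y or (y iff x) = ½ or ½ = ½
not (y or (y iff x)) = not ½ = ½
((x or z) and z) and not (y or (y iff x)) = ⊥ and ½ = ⊥
y and (((x or z) and z) and not (y or (y iff x))) = ½ and ⊥ = ⊥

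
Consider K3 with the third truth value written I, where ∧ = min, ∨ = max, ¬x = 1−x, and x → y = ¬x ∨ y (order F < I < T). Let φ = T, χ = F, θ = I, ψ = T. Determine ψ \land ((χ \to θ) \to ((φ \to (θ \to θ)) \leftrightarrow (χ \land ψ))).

I

χ \to θ = F \to I = T
θ \to θ = I \to I = I
φ \to (θ \to θ) = T \to I = I
χ \land ψ = F \land T = F
(φ \to (θ \to θ)) \leftrightarrow (χ \land ψ) = I \leftrightarrow F = I
(χ \to θ) \to ((φ \to (θ \to θ)) \leftrightarrow (χ \land ψ)) = T \to I = I
ψ \land ((χ \to θ) \to ((φ \to (θ \to θ)) \leftrightarrow (χ \land ψ))) = T \land I = I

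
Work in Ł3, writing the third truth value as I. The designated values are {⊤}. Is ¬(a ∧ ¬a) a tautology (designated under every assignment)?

No

Countermodel: a=I gives I, which is not designated.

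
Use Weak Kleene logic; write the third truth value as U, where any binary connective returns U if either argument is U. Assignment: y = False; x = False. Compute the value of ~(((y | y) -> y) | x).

y | y = False | False = False
(y | y) -> y = False -> False = True
((y | y) -> y) | x = True | False = True
~(((y | y) -> y) | x) = ~True = False

False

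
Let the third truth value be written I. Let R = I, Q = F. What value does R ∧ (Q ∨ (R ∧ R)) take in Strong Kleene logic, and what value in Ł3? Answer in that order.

I; I

In Strong Kleene logic: R ∧ R = I ∧ I = I
Q ∨ (R ∧ R) = F ∨ I = I
R ∧ (Q ∨ (R ∧ R)) = I ∧ I = I
In Ł3: R ∧ R = I ∧ I = I
Q ∨ (R ∧ R) = F ∨ I = I
R ∧ (Q ∨ (R ∧ R)) = I ∧ I = I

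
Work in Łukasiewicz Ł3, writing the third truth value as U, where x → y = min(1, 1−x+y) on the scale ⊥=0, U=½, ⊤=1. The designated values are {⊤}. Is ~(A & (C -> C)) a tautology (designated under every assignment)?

No

Countermodel: A=⊤, C=⊤ gives ⊥, which is not designated.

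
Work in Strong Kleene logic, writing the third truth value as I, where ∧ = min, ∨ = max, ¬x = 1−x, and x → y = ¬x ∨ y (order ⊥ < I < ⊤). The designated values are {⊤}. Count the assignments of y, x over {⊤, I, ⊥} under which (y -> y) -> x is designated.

3

Designated under: (y=⊤, x=⊤); (y=I, x=⊤); (y=⊥, x=⊤).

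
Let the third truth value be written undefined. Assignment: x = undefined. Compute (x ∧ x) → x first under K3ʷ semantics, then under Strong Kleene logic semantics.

In K3ʷ: x ∧ x = undefined ∧ undefined = undefined
(x ∧ x) → x = undefined → undefined = undefined  [any arg is the third value ⇒ result is the third value]
In Strong Kleene logic: x ∧ x = undefined ∧ undefined = undefined
(x ∧ x) → x = undefined → undefined = undefined  [¬undefined ∨ undefined]

undefined; undefined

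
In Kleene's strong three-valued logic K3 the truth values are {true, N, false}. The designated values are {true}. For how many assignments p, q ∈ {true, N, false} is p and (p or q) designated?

Designated under: (p=true, q=true); (p=true, q=N); (p=true, q=false).

3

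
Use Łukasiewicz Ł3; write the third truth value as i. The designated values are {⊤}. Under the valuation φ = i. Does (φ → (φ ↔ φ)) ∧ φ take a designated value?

No

φ ↔ φ = i ↔ i = ⊤  [1 − |½−½|]
φ → (φ ↔ φ) = i → ⊤ = ⊤
(φ → (φ ↔ φ)) ∧ φ = ⊤ ∧ i = i
i ∉ {⊤}.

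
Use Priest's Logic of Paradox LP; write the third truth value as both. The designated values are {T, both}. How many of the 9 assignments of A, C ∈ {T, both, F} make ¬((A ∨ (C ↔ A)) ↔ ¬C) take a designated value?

Of the 9 assignments, 6 give a value in {T, both}.

6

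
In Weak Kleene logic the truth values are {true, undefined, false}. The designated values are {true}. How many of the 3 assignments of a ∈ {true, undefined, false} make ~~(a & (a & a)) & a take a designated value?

a=true: true ✓
a=undefined: undefined ·
a=false: false ·

1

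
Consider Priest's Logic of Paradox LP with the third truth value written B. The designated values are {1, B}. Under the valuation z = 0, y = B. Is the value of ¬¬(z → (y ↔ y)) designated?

Yes

y ↔ y = B ↔ B = B
z → (y ↔ y) = 0 → B = 1
¬(z → (y ↔ y)) = ¬1 = 0
¬¬(z → (y ↔ y)) = ¬0 = 1
1 ∈ {1, B}.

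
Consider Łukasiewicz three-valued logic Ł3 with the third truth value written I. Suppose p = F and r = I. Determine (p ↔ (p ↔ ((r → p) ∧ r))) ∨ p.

I

r → p = I → F = I
(r → p) ∧ r = I ∧ I = I
p ↔ ((r → p) ∧ r) = F ↔ I = I
p ↔ (p ↔ ((r → p) ∧ r)) = F ↔ I = I
(p ↔ (p ↔ ((r → p) ∧ r))) ∨ p = I ∨ F = I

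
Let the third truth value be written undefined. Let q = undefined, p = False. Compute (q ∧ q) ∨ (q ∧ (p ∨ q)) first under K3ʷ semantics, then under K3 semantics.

undefined; undefined

In K3ʷ: q ∧ q = undefined ∧ undefined = undefined
p ∨ q = False ∨ undefined = undefined
q ∧ (p ∨ q) = undefined ∧ undefined = undefined
(q ∧ q) ∨ (q ∧ (p ∨ q)) = undefined ∨ undefined = undefined
In K3: q ∧ q = undefined ∧ undefined = undefined
p ∨ q = False ∨ undefined = undefined
q ∧ (p ∨ q) = undefined ∧ undefined = undefined
(q ∧ q) ∨ (q ∧ (p ∨ q)) = undefined ∨ undefined = undefined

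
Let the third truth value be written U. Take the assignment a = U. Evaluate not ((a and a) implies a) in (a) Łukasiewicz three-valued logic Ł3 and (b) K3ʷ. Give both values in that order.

In Łukasiewicz three-valued logic Ł3: a and a = U and U = U
(a and a) implies a = U implies U = T  [min(1, 1−½+½)]
not ((a and a) implies a) = not T = F
In K3ʷ: a and a = U and U = U
(a and a) implies a = U implies U = U  [any arg is the third value ⇒ result is the third value]
not ((a and a) implies a) = not U = U
They differ because Łukasiewicz three-valued logic Ł3 and K3ʷ treat U differently under the binary connectives.

F; U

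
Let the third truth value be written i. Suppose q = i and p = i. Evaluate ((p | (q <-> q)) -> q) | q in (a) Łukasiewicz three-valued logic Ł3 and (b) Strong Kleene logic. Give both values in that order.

In Łukasiewicz three-valued logic Ł3: q <-> q = i <-> i = T  [1 − |½−½|]
p | (q <-> q) = i | T = T
(p | (q <-> q)) -> q = T -> i = i
((p | (q <-> q)) -> q) | q = i | i = i
In Strong Kleene logic: q <-> q = i <-> i = i
p | (q <-> q) = i | i = i
(p | (q <-> q)) -> q = i -> i = i  [~i | i]
((p | (q <-> q)) -> q) | q = i | i = i

i; i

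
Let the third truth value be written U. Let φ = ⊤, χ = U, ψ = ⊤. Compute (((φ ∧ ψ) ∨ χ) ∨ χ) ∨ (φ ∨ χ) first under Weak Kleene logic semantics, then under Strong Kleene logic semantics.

In Weak Kleene logic: φ ∧ ψ = ⊤ ∧ ⊤ = ⊤
(φ ∧ ψ) ∨ χ = ⊤ ∨ U = U
((φ ∧ ψ) ∨ χ) ∨ χ = U ∨ U = U
φ ∨ χ = ⊤ ∨ U = U
(((φ ∧ ψ) ∨ χ) ∨ χ) ∨ (φ ∨ χ) = U ∨ U = U
In Strong Kleene logic: φ ∧ ψ = ⊤ ∧ ⊤ = ⊤
(φ ∧ ψ) ∨ χ = ⊤ ∨ U = ⊤
((φ ∧ ψ) ∨ χ) ∨ χ = ⊤ ∨ U = ⊤
φ ∨ χ = ⊤ ∨ U = ⊤
(((φ ∧ ψ) ∨ χ) ∨ χ) ∨ (φ ∨ χ) = ⊤ ∨ ⊤ = ⊤
They differ because Weak Kleene logic and Strong Kleene logic treat U differently under the binary connectives.

U; ⊤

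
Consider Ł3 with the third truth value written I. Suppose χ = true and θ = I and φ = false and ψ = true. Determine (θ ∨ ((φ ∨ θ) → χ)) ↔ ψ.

true

φ ∨ θ = false ∨ I = I
(φ ∨ θ) → χ = I → true = true  [min(1, 1−½+1)]
θ ∨ ((φ ∨ θ) → χ) = I ∨ true = true
(θ ∨ ((φ ∨ θ) → χ)) ↔ ψ = true ↔ true = true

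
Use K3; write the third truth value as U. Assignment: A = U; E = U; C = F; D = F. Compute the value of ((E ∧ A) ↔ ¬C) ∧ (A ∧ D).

F

E ∧ A = U ∧ U = U
¬C = ¬F = T
(E ∧ A) ↔ ¬C = U ↔ T = U
A ∧ D = U ∧ F = F
((E ∧ A) ↔ ¬C) ∧ (A ∧ D) = U ∧ F = F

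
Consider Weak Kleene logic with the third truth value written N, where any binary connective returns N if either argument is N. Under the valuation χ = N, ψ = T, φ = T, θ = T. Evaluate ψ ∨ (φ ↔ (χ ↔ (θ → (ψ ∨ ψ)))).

N

ψ ∨ ψ = T ∨ T = T
θ → (ψ ∨ ψ) = T → T = T
χ ↔ (θ → (ψ ∨ ψ)) = N ↔ T = N
φ ↔ (χ ↔ (θ → (ψ ∨ ψ))) = T ↔ N = N
ψ ∨ (φ ↔ (χ ↔ (θ → (ψ ∨ ψ)))) = T ∨ N = N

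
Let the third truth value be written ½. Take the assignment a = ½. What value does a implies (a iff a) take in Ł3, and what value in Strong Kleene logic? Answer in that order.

In Ł3: a iff a = ½ iff ½ = True  [1 − |½−½|]
a implies (a iff a) = ½ implies True = True
In Strong Kleene logic: a iff a = ½ iff ½ = ½
a implies (a iff a) = ½ implies ½ = ½  [not ½ or ½]
They differ because Ł3 and Strong Kleene logic treat ½ differently under implication.

True; ½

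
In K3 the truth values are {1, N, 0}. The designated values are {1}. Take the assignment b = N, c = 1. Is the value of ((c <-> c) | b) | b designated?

Yes

c <-> c = 1 <-> 1 = 1
(c <-> c) | b = 1 | N = 1
((c <-> c) | b) | b = 1 | N = 1
1 ∈ {1}.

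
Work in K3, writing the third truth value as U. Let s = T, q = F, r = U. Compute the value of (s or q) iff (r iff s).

s or q = T or F = T
r iff s = U iff T = U
(s or q) iff (r iff s) = T iff U = U

U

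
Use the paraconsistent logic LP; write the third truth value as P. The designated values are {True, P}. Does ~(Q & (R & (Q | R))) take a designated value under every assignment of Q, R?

No

Countermodel: Q=True, R=True gives False, which is not designated.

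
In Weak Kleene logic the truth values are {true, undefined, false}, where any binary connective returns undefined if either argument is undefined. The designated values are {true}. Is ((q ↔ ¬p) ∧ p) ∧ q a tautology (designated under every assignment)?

Countermodel: q=true, p=true gives false, which is not designated.

No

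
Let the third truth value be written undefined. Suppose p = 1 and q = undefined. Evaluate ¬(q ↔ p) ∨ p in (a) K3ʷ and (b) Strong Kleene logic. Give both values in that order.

In K3ʷ: q ↔ p = undefined ↔ 1 = undefined
¬(q ↔ p) = ¬undefined = undefined
¬(q ↔ p) ∨ p = undefined ∨ 1 = undefined
In Strong Kleene logic: q ↔ p = undefined ↔ 1 = undefined
¬(q ↔ p) = ¬undefined = undefined
¬(q ↔ p) ∨ p = undefined ∨ 1 = 1
They differ because K3ʷ and Strong Kleene logic treat undefined differently under the binary connectives.

undefined; 1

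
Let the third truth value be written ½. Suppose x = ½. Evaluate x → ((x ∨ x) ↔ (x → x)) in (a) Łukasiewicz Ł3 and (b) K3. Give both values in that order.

In Łukasiewicz Ł3: x ∨ x = ½ ∨ ½ = ½
x → x = ½ → ½ = True
(x ∨ x) ↔ (x → x) = ½ ↔ True = ½
x → ((x ∨ x) ↔ (x → x)) = ½ → ½ = True
In K3: x ∨ x = ½ ∨ ½ = ½
x → x = ½ → ½ = ½  [¬½ ∨ ½]
(x ∨ x) ↔ (x → x) = ½ ↔ ½ = ½
x → ((x ∨ x) ↔ (x → x)) = ½ → ½ = ½
They differ because Łukasiewicz Ł3 and K3 treat ½ differently under implication.

True; ½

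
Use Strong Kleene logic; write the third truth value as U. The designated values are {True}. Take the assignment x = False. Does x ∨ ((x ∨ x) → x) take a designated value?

x ∨ x = False ∨ False = False
(x ∨ x) → x = False → False = True
x ∨ ((x ∨ x) → x) = False ∨ True = True
True ∈ {True}.

Yes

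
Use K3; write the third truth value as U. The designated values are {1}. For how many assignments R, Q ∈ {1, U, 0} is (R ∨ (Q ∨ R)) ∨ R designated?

Of the 9 assignments, 5 give a value in {1}.

5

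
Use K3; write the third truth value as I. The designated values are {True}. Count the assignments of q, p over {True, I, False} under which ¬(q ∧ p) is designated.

5

Of the 9 assignments, 5 give a value in {True}.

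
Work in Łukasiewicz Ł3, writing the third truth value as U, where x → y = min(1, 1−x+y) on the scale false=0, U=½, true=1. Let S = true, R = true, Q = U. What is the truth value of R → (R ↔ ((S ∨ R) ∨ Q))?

S ∨ R = true ∨ true = true
(S ∨ R) ∨ Q = true ∨ U = true
R ↔ ((S ∨ R) ∨ Q) = true ↔ true = true
R → (R ↔ ((S ∨ R) ∨ Q)) = true → true = true

true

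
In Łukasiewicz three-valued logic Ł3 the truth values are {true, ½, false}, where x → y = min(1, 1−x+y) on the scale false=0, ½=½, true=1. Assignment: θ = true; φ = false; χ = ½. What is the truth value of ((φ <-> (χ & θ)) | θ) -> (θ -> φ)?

false

χ & θ = ½ & true = ½
φ <-> (χ & θ) = false <-> ½ = ½  [1 − |0−½|]
(φ <-> (χ & θ)) | θ = ½ | true = true
θ -> φ = true -> false = false
((φ <-> (χ & θ)) | θ) -> (θ -> φ) = true -> false = false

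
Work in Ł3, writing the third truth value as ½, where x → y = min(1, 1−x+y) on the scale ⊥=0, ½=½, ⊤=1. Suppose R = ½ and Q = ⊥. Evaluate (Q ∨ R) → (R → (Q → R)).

⊤

Q ∨ R = ⊥ ∨ ½ = ½
Q → R = ⊥ → ½ = ⊤
R → (Q → R) = ½ → ⊤ = ⊤
(Q ∨ R) → (R → (Q → R)) = ½ → ⊤ = ⊤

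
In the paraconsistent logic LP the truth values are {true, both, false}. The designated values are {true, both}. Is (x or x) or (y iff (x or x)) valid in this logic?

Countermodel: x=false, y=true gives false, which is not designated.

No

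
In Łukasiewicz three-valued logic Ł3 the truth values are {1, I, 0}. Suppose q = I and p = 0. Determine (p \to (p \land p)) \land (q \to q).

1

p \land p = 0 \land 0 = 0
p \to (p \land p) = 0 \to 0 = 1
q \to q = I \to I = 1  [min(1, 1−½+½)]
(p \to (p \land p)) \land (q \to q) = 1 \land 1 = 1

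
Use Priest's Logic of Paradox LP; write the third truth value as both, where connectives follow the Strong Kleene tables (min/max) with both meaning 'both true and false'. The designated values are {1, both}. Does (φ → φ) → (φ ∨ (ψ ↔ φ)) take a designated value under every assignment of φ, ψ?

No

Countermodel: φ=0, ψ=1 gives 0, which is not designated.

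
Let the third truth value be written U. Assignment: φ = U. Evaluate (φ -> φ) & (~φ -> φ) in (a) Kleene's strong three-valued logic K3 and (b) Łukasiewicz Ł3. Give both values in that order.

In Kleene's strong three-valued logic K3: φ -> φ = U -> U = U  [~U | U]
~φ = ~U = U
~φ -> φ = U -> U = U
(φ -> φ) & (~φ -> φ) = U & U = U
In Łukasiewicz Ł3: φ -> φ = U -> U = T
~φ = ~U = U
~φ -> φ = U -> U = T
(φ -> φ) & (~φ -> φ) = T & T = T
They differ because Kleene's strong three-valued logic K3 and Łukasiewicz Ł3 treat U differently under implication.

U; T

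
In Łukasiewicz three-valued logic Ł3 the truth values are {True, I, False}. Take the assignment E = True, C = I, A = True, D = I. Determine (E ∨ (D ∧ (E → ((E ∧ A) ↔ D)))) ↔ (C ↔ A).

I

E ∧ A = True ∧ True = True
(E ∧ A) ↔ D = True ↔ I = I  [1 − |1−½|]
E → ((E ∧ A) ↔ D) = True → I = I
D ∧ (E → ((E ∧ A) ↔ D)) = I ∧ I = I
E ∨ (D ∧ (E → ((E ∧ A) ↔ D))) = True ∨ I = True
C ↔ A = I ↔ True = I
(E ∨ (D ∧ (E → ((E ∧ A) ↔ D)))) ↔ (C ↔ A) = True ↔ I = I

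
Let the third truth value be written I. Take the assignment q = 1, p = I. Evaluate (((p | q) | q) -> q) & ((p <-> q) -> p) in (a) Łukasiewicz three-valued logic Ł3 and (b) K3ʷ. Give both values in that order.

1; I

In Łukasiewicz three-valued logic Ł3: p | q = I | 1 = 1
(p | q) | q = 1 | 1 = 1
((p | q) | q) -> q = 1 -> 1 = 1
p <-> q = I <-> 1 = I  [1 − |½−1|]
(p <-> q) -> p = I -> I = 1
(((p | q) | q) -> q) & ((p <-> q) -> p) = 1 & 1 = 1
In K3ʷ: p | q = I | 1 = I
(p | q) | q = I | 1 = I
((p | q) | q) -> q = I -> 1 = I
p <-> q = I <-> 1 = I
(p <-> q) -> p = I -> I = I
(((p | q) | q) -> q) & ((p <-> q) -> p) = I & I = I
They differ because Łukasiewicz three-valued logic Ł3 and K3ʷ treat I differently under the binary connectives.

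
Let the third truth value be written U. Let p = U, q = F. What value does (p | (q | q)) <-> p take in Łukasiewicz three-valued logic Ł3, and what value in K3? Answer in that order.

T; U

In Łukasiewicz three-valued logic Ł3: q | q = F | F = F
p | (q | q) = U | F = U
(p | (q | q)) <-> p = U <-> U = T  [1 − |½−½|]
In K3: q | q = F | F = F
p | (q | q) = U | F = U
(p | (q | q)) <-> p = U <-> U = U
They differ because Łukasiewicz three-valued logic Ł3 and K3 treat U differently under implication.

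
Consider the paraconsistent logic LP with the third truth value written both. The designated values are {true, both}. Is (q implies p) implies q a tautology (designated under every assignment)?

No

Countermodel: q=false, p=true gives false, which is not designated.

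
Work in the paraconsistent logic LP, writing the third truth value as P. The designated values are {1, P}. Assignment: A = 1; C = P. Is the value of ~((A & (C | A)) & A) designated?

C | A = P | 1 = 1
A & (C | A) = 1 & 1 = 1
(A & (C | A)) & A = 1 & 1 = 1
~((A & (C | A)) & A) = ~1 = 0
0 ∉ {1, P}.

No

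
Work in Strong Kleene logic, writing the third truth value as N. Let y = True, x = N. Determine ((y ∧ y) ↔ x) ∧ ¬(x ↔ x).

N

y ∧ y = True ∧ True = True
(y ∧ y) ↔ x = True ↔ N = N
x ↔ x = N ↔ N = N
¬(x ↔ x) = ¬N = N
((y ∧ y) ↔ x) ∧ ¬(x ↔ x) = N ∧ N = N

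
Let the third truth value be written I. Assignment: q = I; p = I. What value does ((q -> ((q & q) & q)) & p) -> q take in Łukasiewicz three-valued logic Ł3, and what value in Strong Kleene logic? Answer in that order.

In Łukasiewicz three-valued logic Ł3: q & q = I & I = I
(q & q) & q = I & I = I
q -> ((q & q) & q) = I -> I = T  [min(1, 1−½+½)]
(q -> ((q & q) & q)) & p = T & I = I
((q -> ((q & q) & q)) & p) -> q = I -> I = T
In Strong Kleene logic: q & q = I & I = I
(q & q) & q = I & I = I
q -> ((q & q) & q) = I -> I = I  [~I | I]
(q -> ((q & q) & q)) & p = I & I = I
((q -> ((q & q) & q)) & p) -> q = I -> I = I
They differ because Łukasiewicz three-valued logic Ł3 and Strong Kleene logic treat I differently under implication.

T; I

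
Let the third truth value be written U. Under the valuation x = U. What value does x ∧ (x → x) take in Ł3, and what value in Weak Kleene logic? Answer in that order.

In Ł3: x → x = U → U = true
x ∧ (x → x) = U ∧ true = U
In Weak Kleene logic: x → x = U → U = U  [any arg is the third value ⇒ result is the third value]
x ∧ (x → x) = U ∧ U = U

U; U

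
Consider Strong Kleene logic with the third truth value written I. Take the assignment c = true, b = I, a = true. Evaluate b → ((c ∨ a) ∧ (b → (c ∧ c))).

true

c ∨ a = true ∨ true = true
c ∧ c = true ∧ true = true
b → (c ∧ c) = I → true = true
(c ∨ a) ∧ (b → (c ∧ c)) = true ∧ true = true
b → ((c ∨ a) ∧ (b → (c ∧ c))) = I → true = true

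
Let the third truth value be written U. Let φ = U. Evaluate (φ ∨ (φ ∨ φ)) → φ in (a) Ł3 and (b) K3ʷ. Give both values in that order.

In Ł3: φ ∨ φ = U ∨ U = U
φ ∨ (φ ∨ φ) = U ∨ U = U
(φ ∨ (φ ∨ φ)) → φ = U → U = true  [min(1, 1−½+½)]
In K3ʷ: φ ∨ φ = U ∨ U = U
φ ∨ (φ ∨ φ) = U ∨ U = U
(φ ∨ (φ ∨ φ)) → φ = U → U = U  [any arg is the third value ⇒ result is the third value]
They differ because Ł3 and K3ʷ treat U differently under the binary connectives.

true; U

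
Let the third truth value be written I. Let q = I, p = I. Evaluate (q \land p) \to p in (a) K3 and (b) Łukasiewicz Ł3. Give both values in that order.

In K3: q \land p = I \land I = I
(q \land p) \to p = I \to I = I  [\lnot I \lor I]
In Łukasiewicz Ł3: q \land p = I \land I = I
(q \land p) \to p = I \to I = T
They differ because K3 and Łukasiewicz Ł3 treat I differently under implication.

I; T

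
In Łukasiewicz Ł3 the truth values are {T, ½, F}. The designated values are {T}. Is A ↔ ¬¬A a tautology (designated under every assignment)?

Every assignment of A over {T, ½, F} gives a value in {T}.
In particular, with A=½: A ↔ ¬¬A = T.

Yes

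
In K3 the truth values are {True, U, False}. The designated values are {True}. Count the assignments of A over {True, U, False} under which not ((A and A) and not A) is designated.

A=True: True ✓
A=U: U ·
A=False: True ✓

2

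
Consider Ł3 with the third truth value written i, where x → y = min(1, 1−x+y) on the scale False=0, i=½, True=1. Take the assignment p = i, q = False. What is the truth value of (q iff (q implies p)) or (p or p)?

i

q implies p = False implies i = True  [min(1, 1−0+½)]
q iff (q implies p) = False iff True = False
p or p = i or i = i
(q iff (q implies p)) or (p or p) = False or i = i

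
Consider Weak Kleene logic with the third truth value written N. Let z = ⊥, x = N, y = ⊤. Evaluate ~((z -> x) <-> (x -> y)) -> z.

N

z -> x = ⊥ -> N = N  [any arg is the third value ⇒ result is the third value]
x -> y = N -> ⊤ = N
(z -> x) <-> (x -> y) = N <-> N = N
~((z -> x) <-> (x -> y)) = ~N = N
~((z -> x) <-> (x -> y)) -> z = N -> ⊥ = N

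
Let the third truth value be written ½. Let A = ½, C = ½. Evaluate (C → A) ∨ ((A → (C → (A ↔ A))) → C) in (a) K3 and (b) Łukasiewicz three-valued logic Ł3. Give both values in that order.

½; True

In K3: C → A = ½ → ½ = ½
A ↔ A = ½ ↔ ½ = ½
C → (A ↔ A) = ½ → ½ = ½
A → (C → (A ↔ A)) = ½ → ½ = ½
(A → (C → (A ↔ A))) → C = ½ → ½ = ½
(C → A) ∨ ((A → (C → (A ↔ A))) → C) = ½ ∨ ½ = ½
In Łukasiewicz three-valued logic Ł3: C → A = ½ → ½ = True  [min(1, 1−½+½)]
A ↔ A = ½ ↔ ½ = True
C → (A ↔ A) = ½ → True = True
A → (C → (A ↔ A)) = ½ → True = True
(A → (C → (A ↔ A))) → C = True → ½ = ½
(C → A) ∨ ((A → (C → (A ↔ A))) → C) = True ∨ ½ = True
They differ because K3 and Łukasiewicz three-valued logic Ł3 treat ½ differently under implication.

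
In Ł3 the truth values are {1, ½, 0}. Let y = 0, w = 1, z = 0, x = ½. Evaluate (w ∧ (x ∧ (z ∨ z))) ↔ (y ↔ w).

1

z ∨ z = 0 ∨ 0 = 0
x ∧ (z ∨ z) = ½ ∧ 0 = 0
w ∧ (x ∧ (z ∨ z)) = 1 ∧ 0 = 0
y ↔ w = 0 ↔ 1 = 0
(w ∧ (x ∧ (z ∨ z))) ↔ (y ↔ w) = 0 ↔ 0 = 1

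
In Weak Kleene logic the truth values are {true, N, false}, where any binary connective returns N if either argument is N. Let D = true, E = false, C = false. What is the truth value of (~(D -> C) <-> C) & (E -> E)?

D -> C = true -> false = false
~(D -> C) = ~false = true
~(D -> C) <-> C = true <-> false = false
E -> E = false -> false = true
(~(D -> C) <-> C) & (E -> E) = false & true = false

false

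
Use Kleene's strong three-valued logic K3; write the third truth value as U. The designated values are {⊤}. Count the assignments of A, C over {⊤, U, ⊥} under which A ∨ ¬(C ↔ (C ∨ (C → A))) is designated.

Of the 9 assignments, 5 give a value in {⊤}.

5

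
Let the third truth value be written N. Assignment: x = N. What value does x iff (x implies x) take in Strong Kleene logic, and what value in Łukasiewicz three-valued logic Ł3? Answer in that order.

In Strong Kleene logic: x implies x = N implies N = N  [not N or N]
x iff (x implies x) = N iff N = N
In Łukasiewicz three-valued logic Ł3: x implies x = N implies N = ⊤
x iff (x implies x) = N iff ⊤ = N

N; N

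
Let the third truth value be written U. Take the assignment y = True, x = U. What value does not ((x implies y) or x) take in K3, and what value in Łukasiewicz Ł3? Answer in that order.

In K3: x implies y = U implies True = True  [not U or True]
(x implies y) or x = True or U = True
not ((x implies y) or x) = not True = False
In Łukasiewicz Ł3: x implies y = U implies True = True  [min(1, 1−½+1)]
(x implies y) or x = True or U = True
not ((x implies y) or x) = not True = False

False; False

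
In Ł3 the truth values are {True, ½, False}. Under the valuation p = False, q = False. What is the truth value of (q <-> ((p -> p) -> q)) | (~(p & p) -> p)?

True

p -> p = False -> False = True
(p -> p) -> q = True -> False = False
q <-> ((p -> p) -> q) = False <-> False = True
p & p = False & False = False
~(p & p) = ~False = True
~(p & p) -> p = True -> False = False
(q <-> ((p -> p) -> q)) | (~(p & p) -> p) = True | False = True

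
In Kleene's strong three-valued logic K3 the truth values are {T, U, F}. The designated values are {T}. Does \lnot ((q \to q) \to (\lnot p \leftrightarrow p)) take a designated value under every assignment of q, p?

No

Countermodel: q=T, p=U gives U, which is not designated.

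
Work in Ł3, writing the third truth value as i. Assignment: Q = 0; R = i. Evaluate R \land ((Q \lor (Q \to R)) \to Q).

0

Q \to R = 0 \to i = 1
Q \lor (Q \to R) = 0 \lor 1 = 1
(Q \lor (Q \to R)) \to Q = 1 \to 0 = 0
R \land ((Q \lor (Q \to R)) \to Q) = i \land 0 = 0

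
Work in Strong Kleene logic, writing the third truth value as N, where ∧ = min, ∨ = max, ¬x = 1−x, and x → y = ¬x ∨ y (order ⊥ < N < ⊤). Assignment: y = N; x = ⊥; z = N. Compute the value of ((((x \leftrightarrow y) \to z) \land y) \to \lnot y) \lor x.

x \leftrightarrow y = ⊥ \leftrightarrow N = N
(x \leftrightarrow y) \to z = N \to N = N  [\lnot N \lor N]
((x \leftrightarrow y) \to z) \land y = N \land N = N
\lnot y = \lnot N = N
(((x \leftrightarrow y) \to z) \land y) \to \lnot y = N \to N = N
((((x \leftrightarrow y) \to z) \land y) \to \lnot y) \lor x = N \lor ⊥ = N

N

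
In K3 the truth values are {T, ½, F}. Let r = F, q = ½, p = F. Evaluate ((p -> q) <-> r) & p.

F

p -> q = F -> ½ = T
(p -> q) <-> r = T <-> F = F
((p -> q) <-> r) & p = F & F = F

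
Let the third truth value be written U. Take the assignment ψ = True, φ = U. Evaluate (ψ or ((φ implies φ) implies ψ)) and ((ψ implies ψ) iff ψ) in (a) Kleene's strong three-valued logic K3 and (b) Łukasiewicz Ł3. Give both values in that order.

True; True

In Kleene's strong three-valued logic K3: φ implies φ = U implies U = U
(φ implies φ) implies ψ = U implies True = True
ψ or ((φ implies φ) implies ψ) = True or True = True
ψ implies ψ = True implies True = True
(ψ implies ψ) iff ψ = True iff True = True
(ψ or ((φ implies φ) implies ψ)) and ((ψ implies ψ) iff ψ) = True and True = True
In Łukasiewicz Ł3: φ implies φ = U implies U = True  [min(1, 1−½+½)]
(φ implies φ) implies ψ = True implies True = True
ψ or ((φ implies φ) implies ψ) = True or True = True
ψ implies ψ = True implies True = True
(ψ implies ψ) iff ψ = True iff True = True
(ψ or ((φ implies φ) implies ψ)) and ((ψ implies ψ) iff ψ) = True and True = True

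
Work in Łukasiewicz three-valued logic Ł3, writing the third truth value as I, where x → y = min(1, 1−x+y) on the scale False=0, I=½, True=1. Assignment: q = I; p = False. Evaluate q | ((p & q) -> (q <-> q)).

p & q = False & I = False
q <-> q = I <-> I = True
(p & q) -> (q <-> q) = False -> True = True
q | ((p & q) -> (q <-> q)) = I | True = True

True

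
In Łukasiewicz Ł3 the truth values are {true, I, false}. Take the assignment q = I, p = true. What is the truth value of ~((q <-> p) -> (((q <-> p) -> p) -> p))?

false

q <-> p = I <-> true = I
q <-> p = I <-> true = I
(q <-> p) -> p = I -> true = true
((q <-> p) -> p) -> p = true -> true = true
(q <-> p) -> (((q <-> p) -> p) -> p) = I -> true = true
~((q <-> p) -> (((q <-> p) -> p) -> p)) = ~true = false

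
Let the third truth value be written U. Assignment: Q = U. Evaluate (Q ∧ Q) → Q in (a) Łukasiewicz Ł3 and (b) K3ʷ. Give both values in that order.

In Łukasiewicz Ł3: Q ∧ Q = U ∧ U = U
(Q ∧ Q) → Q = U → U = true  [min(1, 1−½+½)]
In K3ʷ: Q ∧ Q = U ∧ U = U
(Q ∧ Q) → Q = U → U = U  [any arg is the third value ⇒ result is the third value]
They differ because Łukasiewicz Ł3 and K3ʷ treat U differently under the binary connectives.

true; U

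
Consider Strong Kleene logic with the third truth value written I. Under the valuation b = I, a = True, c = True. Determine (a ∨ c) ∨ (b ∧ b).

a ∨ c = True ∨ True = True
b ∧ b = I ∧ I = I
(a ∨ c) ∨ (b ∧ b) = True ∨ I = True

True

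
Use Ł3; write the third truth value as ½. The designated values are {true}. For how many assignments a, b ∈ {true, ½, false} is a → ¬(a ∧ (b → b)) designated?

Of the 9 assignments, 6 give a value in {true}.

6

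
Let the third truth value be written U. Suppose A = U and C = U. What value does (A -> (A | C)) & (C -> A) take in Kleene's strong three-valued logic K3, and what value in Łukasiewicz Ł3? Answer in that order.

U; ⊤

In Kleene's strong three-valued logic K3: A | C = U | U = U
A -> (A | C) = U -> U = U  [~U | U]
C -> A = U -> U = U
(A -> (A | C)) & (C -> A) = U & U = U
In Łukasiewicz Ł3: A | C = U | U = U
A -> (A | C) = U -> U = ⊤  [min(1, 1−½+½)]
C -> A = U -> U = ⊤
(A -> (A | C)) & (C -> A) = ⊤ & ⊤ = ⊤
They differ because Kleene's strong three-valued logic K3 and Łukasiewicz Ł3 treat U differently under implication.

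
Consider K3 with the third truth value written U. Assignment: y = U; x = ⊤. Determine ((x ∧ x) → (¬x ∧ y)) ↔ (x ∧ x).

⊥

x ∧ x = ⊤ ∧ ⊤ = ⊤
¬x = ¬⊤ = ⊥
¬x ∧ y = ⊥ ∧ U = ⊥
(x ∧ x) → (¬x ∧ y) = ⊤ → ⊥ = ⊥
x ∧ x = ⊤ ∧ ⊤ = ⊤
((x ∧ x) → (¬x ∧ y)) ↔ (x ∧ x) = ⊥ ↔ ⊤ = ⊥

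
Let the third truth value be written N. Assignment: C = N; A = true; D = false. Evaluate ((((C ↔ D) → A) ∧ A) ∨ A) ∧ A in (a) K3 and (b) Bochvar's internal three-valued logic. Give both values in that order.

true; N

In K3: C ↔ D = N ↔ false = N
(C ↔ D) → A = N → true = true  [¬N ∨ true]
((C ↔ D) → A) ∧ A = true ∧ true = true
(((C ↔ D) → A) ∧ A) ∨ A = true ∨ true = true
((((C ↔ D) → A) ∧ A) ∨ A) ∧ A = true ∧ true = true
In Bochvar's internal three-valued logic: C ↔ D = N ↔ false = N
(C ↔ D) → A = N → true = N  [any arg is the third value ⇒ result is the third value]
((C ↔ D) → A) ∧ A = N ∧ true = N
(((C ↔ D) → A) ∧ A) ∨ A = N ∨ true = N
((((C ↔ D) → A) ∧ A) ∨ A) ∧ A = N ∧ true = N
They differ because K3 and Bochvar's internal three-valued logic treat N differently under the binary connectives.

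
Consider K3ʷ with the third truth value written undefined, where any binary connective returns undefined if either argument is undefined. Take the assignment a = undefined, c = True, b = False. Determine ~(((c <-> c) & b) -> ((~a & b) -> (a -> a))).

undefined

c <-> c = True <-> True = True
(c <-> c) & b = True & False = False
~a = ~undefined = undefined
~a & b = undefined & False = undefined
a -> a = undefined -> undefined = undefined  [any arg is the third value ⇒ result is the third value]
(~a & b) -> (a -> a) = undefined -> undefined = undefined
((c <-> c) & b) -> ((~a & b) -> (a -> a)) = False -> undefined = undefined
~(((c <-> c) & b) -> ((~a & b) -> (a -> a))) = ~undefined = undefined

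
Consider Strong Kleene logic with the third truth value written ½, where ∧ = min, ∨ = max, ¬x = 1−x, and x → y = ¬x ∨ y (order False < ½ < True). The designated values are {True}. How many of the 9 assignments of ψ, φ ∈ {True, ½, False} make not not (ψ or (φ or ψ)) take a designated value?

Of the 9 assignments, 5 give a value in {True}.

5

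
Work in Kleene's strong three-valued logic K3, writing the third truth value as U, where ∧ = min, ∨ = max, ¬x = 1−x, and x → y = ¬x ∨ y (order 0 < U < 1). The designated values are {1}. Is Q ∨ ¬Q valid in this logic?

No

Countermodel: Q=U gives U, which is not designated.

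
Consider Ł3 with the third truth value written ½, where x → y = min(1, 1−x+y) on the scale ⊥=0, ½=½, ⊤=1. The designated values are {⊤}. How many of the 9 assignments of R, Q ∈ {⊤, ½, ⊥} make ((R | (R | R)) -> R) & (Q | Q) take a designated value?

3

Designated under: (R=⊤, Q=⊤); (R=½, Q=⊤); (R=⊥, Q=⊤).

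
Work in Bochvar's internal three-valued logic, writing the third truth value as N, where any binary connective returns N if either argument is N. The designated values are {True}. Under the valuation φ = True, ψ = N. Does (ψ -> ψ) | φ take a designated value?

No

ψ -> ψ = N -> N = N  [any arg is the third value ⇒ result is the third value]
(ψ -> ψ) | φ = N | True = N
N ∉ {True}.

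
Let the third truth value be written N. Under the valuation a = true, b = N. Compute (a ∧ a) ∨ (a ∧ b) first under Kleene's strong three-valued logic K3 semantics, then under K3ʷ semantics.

true; N

In Kleene's strong three-valued logic K3: a ∧ a = true ∧ true = true
a ∧ b = true ∧ N = N
(a ∧ a) ∨ (a ∧ b) = true ∨ N = true
In K3ʷ: a ∧ a = true ∧ true = true
a ∧ b = true ∧ N = N
(a ∧ a) ∨ (a ∧ b) = true ∨ N = N
They differ because Kleene's strong three-valued logic K3 and K3ʷ treat N differently under the binary connectives.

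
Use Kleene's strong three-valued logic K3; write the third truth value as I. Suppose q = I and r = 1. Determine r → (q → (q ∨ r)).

1

q ∨ r = I ∨ 1 = 1
q → (q ∨ r) = I → 1 = 1  [¬I ∨ 1]
r → (q → (q ∨ r)) = 1 → 1 = 1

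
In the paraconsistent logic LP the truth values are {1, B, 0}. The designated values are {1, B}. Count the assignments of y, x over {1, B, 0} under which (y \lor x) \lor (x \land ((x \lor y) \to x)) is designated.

Of the 9 assignments, 8 give a value in {1, B}.

8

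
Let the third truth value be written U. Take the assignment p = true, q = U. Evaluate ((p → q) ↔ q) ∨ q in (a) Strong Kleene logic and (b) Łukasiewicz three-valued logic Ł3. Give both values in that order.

U; true

In Strong Kleene logic: p → q = true → U = U  [¬true ∨ U]
(p → q) ↔ q = U ↔ U = U
((p → q) ↔ q) ∨ q = U ∨ U = U
In Łukasiewicz three-valued logic Ł3: p → q = true → U = U
(p → q) ↔ q = U ↔ U = true
((p → q) ↔ q) ∨ q = true ∨ U = true
They differ because Strong Kleene logic and Łukasiewicz three-valued logic Ł3 treat U differently under implication.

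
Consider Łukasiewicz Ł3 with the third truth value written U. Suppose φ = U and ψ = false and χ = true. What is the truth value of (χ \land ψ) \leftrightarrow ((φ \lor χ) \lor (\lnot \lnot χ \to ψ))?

false

χ \land ψ = true \land false = false
φ \lor χ = U \lor true = true
\lnot χ = \lnot true = false
\lnot \lnot χ = \lnot false = true
\lnot \lnot χ \to ψ = true \to false = false
(φ \lor χ) \lor (\lnot \lnot χ \to ψ) = true \lor false = true
(χ \land ψ) \leftrightarrow ((φ \lor χ) \lor (\lnot \lnot χ \to ψ)) = false \leftrightarrow true = false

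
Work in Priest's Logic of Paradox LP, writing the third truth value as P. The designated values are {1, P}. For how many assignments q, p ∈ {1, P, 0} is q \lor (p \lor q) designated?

8

Of the 9 assignments, 8 give a value in {1, P}.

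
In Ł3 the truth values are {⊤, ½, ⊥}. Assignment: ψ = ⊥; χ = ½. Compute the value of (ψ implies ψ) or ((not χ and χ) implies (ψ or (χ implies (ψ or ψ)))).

ψ implies ψ = ⊥ implies ⊥ = ⊤
not χ = not ½ = ½
not χ and χ = ½ and ½ = ½
ψ or ψ = ⊥ or ⊥ = ⊥
χ implies (ψ or ψ) = ½ implies ⊥ = ½
ψ or (χ implies (ψ or ψ)) = ⊥ or ½ = ½
(not χ and χ) implies (ψ or (χ implies (ψ or ψ))) = ½ implies ½ = ⊤
(ψ implies ψ) or ((not χ and χ) implies (ψ or (χ implies (ψ or ψ)))) = ⊤ or ⊤ = ⊤

⊤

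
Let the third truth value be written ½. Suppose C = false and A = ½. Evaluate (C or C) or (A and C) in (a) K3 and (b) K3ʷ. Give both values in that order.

In K3: C or C = false or false = false
A and C = ½ and false = false
(C or C) or (A and C) = false or false = false
In K3ʷ: C or C = false or false = false
A and C = ½ and false = ½
(C or C) or (A and C) = false or ½ = ½
They differ because K3 and K3ʷ treat ½ differently under the binary connectives.

false; ½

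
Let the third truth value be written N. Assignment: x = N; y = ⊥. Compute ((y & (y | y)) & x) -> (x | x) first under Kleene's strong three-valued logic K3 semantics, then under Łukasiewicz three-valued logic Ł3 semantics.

In Kleene's strong three-valued logic K3: y | y = ⊥ | ⊥ = ⊥
y & (y | y) = ⊥ & ⊥ = ⊥
(y & (y | y)) & x = ⊥ & N = ⊥
x | x = N | N = N
((y & (y | y)) & x) -> (x | x) = ⊥ -> N = ⊤  [~⊥ | N]
In Łukasiewicz three-valued logic Ł3: y | y = ⊥ | ⊥ = ⊥
y & (y | y) = ⊥ & ⊥ = ⊥
(y & (y | y)) & x = ⊥ & N = ⊥
x | x = N | N = N
((y & (y | y)) & x) -> (x | x) = ⊥ -> N = ⊤

⊤; ⊤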